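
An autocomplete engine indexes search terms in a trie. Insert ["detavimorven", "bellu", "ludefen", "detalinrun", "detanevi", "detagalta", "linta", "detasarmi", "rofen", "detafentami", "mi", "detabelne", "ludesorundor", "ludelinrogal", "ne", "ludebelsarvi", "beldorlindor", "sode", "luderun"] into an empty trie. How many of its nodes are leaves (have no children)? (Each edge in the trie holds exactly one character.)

19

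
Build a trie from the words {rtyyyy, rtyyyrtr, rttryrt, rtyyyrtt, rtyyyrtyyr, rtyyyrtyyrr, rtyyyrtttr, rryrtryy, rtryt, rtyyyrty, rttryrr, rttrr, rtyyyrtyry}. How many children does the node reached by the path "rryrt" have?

1

The children of the "rryrt" node are the distinct next characters among strings starting with "rryrt".
Distinct next characters after "rryrt": r.
That node has 1 child edge.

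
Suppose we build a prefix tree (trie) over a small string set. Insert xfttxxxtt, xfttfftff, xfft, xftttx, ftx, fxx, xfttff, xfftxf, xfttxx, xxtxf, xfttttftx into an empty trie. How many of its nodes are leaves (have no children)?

A leaf is a node with no children — equivalently, the end of a word that is not a proper prefix of any other stored word.
Those words: "ftx", "fxx", "xfftxf", "xfttfftff", "xfttttftx", "xftttx", "xfttxxxtt", "xxtxf"
Leaf count: 8

8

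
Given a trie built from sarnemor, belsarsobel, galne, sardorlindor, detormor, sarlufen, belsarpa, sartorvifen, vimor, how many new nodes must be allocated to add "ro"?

2

Nothing in the trie begins with "r"; the whole of "ro" is new.
2 − 0 = 2 new nodes.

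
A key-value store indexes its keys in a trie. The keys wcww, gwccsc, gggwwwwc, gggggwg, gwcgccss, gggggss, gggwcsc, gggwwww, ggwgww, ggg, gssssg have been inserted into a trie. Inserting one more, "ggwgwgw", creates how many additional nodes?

2

Walking "ggwgwgw" from the root, the first 5 characters ("ggwgw") follow existing edges; "g" is the first miss.
Each of the 2 remaining characters creates one node.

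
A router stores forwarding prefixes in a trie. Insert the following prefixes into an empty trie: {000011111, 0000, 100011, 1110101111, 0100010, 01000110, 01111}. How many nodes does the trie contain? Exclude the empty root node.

Trace insertions, counting only characters that open a new branch:
  "000011111" → 9 new (0, 0, 0, 0, 1, 1, 1, 1, 1)
  "0000" → prefix "0000" already present; 0 new (none)
  "100011" → 6 new (1, 0, 0, 0, 1, 1)
  "1110101111" → prefix "1" already present; 9 new (1, 1, 0, 1, 0, 1, 1, 1, 1)
  "0100010" → prefix "0" already present; 6 new (1, 0, 0, 0, 1, 0)
  "01000110" → prefix "010001" already present; 2 new (1, 0)
  "01111" → prefix "01" already present; 3 new (1, 1, 1)
Total nodes = 9 + 0 + 6 + 9 + 6 + 2 + 3 = 35

35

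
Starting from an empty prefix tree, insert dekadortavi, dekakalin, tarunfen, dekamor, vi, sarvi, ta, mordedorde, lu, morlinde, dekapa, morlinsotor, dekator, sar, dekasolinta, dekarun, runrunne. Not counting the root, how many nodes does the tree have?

79

Trace insertions, counting only characters that open a new branch:
  "dekadortavi" → 11 new (d, e, k, a, d, o, r, t, a, v, i)
  "dekakalin" → prefix "deka" already present; 5 new (k, a, l, i, n)
  "tarunfen" → 8 new (t, a, r, u, n, f, e, n)
  "dekamor" → prefix "deka" already present; 3 new (m, o, r)
  "vi" → 2 new (v, i)
  "sarvi" → 5 new (s, a, r, v, i)
  "ta" → prefix "ta" already present; 0 new (none)
  "mordedorde" → 10 new (m, o, r, d, e, d, o, r, d, e)
  "lu" → 2 new (l, u)
  "morlinde" → prefix "mor" already present; 5 new (l, i, n, d, e)
  "dekapa" → prefix "deka" already present; 2 new (p, a)
  "morlinsotor" → prefix "morlin" already present; 5 new (s, o, t, o, r)
  "dekator" → prefix "deka" already present; 3 new (t, o, r)
  "sar" → prefix "sar" already present; 0 new (none)
  "dekasolinta" → prefix "deka" already present; 7 new (s, o, l, i, n, t, a)
  "dekarun" → prefix "deka" already present; 3 new (r, u, n)
  "runrunne" → 8 new (r, u, n, r, u, n, n, e)
Total nodes = 11 + 5 + 8 + 3 + 2 + 5 + 0 + 10 + 2 + 5 + 2 + 5 + 3 + 0 + 7 + 3 + 8 = 79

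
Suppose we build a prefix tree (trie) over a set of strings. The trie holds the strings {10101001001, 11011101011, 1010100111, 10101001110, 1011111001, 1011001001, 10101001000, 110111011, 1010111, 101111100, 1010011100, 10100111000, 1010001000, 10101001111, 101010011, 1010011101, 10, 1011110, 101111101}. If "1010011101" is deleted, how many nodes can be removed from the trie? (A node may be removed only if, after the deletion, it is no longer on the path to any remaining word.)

1

Walk "1010011101" from the leaf back toward the root, removing each node that no remaining word uses.
The suffix "1" (1 node) is used only by "1010011101"; the node for "101001110" still has the child "0", so pruning stops there.
Nodes removed: 1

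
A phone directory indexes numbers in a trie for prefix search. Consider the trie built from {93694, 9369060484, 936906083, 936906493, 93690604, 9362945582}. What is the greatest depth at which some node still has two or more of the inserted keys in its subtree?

8

Look for the deepest trie node that still has at least two words in its subtree.
"93690604" and "9369060484" agree on "93690604" (8 characters) before diverging; nothing deeper is shared.
Longest shared-prefix length: 8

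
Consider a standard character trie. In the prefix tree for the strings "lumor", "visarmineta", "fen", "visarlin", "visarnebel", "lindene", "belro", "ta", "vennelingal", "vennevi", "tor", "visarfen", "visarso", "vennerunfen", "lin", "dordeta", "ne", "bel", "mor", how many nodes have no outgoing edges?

A leaf is a node with no children — equivalently, the end of a word that is not a proper prefix of any other stored word.
Those words: "belro", "dordeta", "fen", "lindene", "lumor", "mor", "ne", "ta", "tor", "vennelingal", "vennerunfen", "vennevi", "visarfen", "visarlin", "visarmineta", "visarnebel", "visarso"
Leaf count: 17

17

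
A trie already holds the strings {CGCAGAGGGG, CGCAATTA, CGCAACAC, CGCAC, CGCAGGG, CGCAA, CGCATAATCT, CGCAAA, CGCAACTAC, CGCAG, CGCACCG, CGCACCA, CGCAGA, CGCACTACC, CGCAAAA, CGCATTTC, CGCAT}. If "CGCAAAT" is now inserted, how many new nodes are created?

"CGCAAA" is already a path in the trie; the remaining "T" must be added.
New nodes needed: |"CGCAAAT"| − 6 = 7 − 6 = 1.

1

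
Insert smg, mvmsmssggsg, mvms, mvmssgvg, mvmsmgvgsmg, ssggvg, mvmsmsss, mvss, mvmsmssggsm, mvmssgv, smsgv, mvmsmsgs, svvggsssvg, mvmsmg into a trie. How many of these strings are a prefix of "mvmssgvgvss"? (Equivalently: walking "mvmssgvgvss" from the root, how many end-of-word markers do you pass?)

Traverse "mvmssgvgvss" character by character; count nodes along the way that are marked as word ends.
Prefixes of the query that are stored words: "mvms", "mvmssgv", "mvmssgvg"
Count: 3

3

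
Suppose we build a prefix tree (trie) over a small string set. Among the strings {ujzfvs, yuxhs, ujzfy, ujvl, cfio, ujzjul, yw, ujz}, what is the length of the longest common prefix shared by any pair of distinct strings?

4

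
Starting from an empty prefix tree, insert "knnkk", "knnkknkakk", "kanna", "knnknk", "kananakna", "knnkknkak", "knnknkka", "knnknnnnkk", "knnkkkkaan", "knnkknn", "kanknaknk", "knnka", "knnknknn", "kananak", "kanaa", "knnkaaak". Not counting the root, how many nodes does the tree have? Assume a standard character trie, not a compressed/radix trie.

Count nodes per top-level branch (shared prefixes stored once):
  'k'-branch (kanaa, kananak, kananakna, kanknaknk, kanna, knnka, knnkaaak, knnkk, knnkkkkaan, knnkknkak, knnkknkakk, knnkknn, knnknk, knnknkka, knnknknn, knnknnnnkk): 48 nodes
Sum: 48

48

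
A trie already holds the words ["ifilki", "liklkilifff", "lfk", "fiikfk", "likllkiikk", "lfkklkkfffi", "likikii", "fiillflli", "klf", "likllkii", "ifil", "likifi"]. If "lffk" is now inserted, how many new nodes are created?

2

The longest prefix of "lffk" already in the trie is "lf" (length 2).
New nodes needed: |"lffk"| − 2 = 4 − 2 = 2.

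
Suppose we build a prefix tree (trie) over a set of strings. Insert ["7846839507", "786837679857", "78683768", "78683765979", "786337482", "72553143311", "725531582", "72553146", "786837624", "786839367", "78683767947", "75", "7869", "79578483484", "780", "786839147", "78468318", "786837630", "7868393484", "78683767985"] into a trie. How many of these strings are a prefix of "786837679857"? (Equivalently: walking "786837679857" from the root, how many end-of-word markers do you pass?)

2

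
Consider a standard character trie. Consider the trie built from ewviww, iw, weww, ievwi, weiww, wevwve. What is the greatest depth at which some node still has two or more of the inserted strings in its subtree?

Look for the deepest trie node that still has at least two words in its subtree.
"weiww" and "wevwve" agree on "we" (2 characters) before diverging; nothing deeper is shared.
Longest shared-prefix length: 2

2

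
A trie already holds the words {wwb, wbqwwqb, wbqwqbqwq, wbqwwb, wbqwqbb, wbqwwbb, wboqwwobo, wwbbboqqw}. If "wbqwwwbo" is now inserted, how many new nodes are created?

Walking "wbqwwwbo" from the root, the first 5 characters ("wbqww") follow existing edges; "w" is the first miss.
Each of the 3 remaining characters creates one node.

3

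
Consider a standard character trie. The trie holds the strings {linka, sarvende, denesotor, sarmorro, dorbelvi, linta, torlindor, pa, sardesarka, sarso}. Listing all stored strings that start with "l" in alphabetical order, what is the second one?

linta

DFS of the "l" subtree visits, in order: "linka", "linta"
Position 2: linta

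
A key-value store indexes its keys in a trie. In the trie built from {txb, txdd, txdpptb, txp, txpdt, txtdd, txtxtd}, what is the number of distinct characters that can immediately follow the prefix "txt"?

The children of the "txt" node are the distinct next characters among strings starting with "txt".
Distinct next characters after "txt": d, x.
That node has 2 child edges.

2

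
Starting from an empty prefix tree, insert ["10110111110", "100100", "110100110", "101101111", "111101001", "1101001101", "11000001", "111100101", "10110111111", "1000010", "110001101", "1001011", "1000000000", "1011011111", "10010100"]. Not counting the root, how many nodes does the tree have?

58

Insert word by word; a character creates a node only if that edge doesn't already exist:
  "10110111110" → 11 new (1, 0, 1, 1, 0, 1, 1, 1, 1, 1, 0)
  "100100" → prefix "10" already present; 4 new (0, 1, 0, 0)
  "110100110" → prefix "1" already present; 8 new (1, 0, 1, 0, 0, 1, 1, 0)
  "101101111" → prefix "101101111" already present; 0 new (none)
  "111101001" → prefix "11" already present; 7 new (1, 1, 0, 1, 0, 0, 1)
  "1101001101" → prefix "110100110" already present; 1 new (1)
  "11000001" → prefix "110" already present; 5 new (0, 0, 0, 0, 1)
  "111100101" → prefix "11110" already present; 4 new (0, 1, 0, 1)
  "10110111111" → prefix "1011011111" already present; 1 new (1)
  "1000010" → prefix "100" already present; 4 new (0, 0, 1, 0)
  "110001101" → prefix "11000" already present; 4 new (1, 1, 0, 1)
  "1001011" → prefix "10010" already present; 2 new (1, 1)
  "1000000000" → prefix "10000" already present; 5 new (0, 0, 0, 0, 0)
  "1011011111" → prefix "1011011111" already present; 0 new (none)
  "10010100" → prefix "100101" already present; 2 new (0, 0)
Total nodes = 11 + 4 + 8 + 0 + 7 + 1 + 5 + 4 + 1 + 4 + 4 + 2 + 5 + 0 + 2 = 58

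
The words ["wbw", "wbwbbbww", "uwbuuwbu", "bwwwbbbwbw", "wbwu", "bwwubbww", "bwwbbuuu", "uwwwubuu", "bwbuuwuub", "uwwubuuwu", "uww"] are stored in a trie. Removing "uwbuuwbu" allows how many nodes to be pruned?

6

Walk "uwbuuwbu" from the leaf back toward the root, removing each node that no remaining word uses.
The suffix "buuwbu" (6 nodes) is used only by "uwbuuwbu"; the node for "uw" still has the child "w", so pruning stops there.
Nodes removed: 6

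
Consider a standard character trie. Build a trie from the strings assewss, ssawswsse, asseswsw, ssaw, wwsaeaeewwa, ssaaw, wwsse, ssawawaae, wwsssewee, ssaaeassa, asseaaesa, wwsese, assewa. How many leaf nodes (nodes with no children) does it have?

A leaf is a node with no children — equivalently, the end of a word that is not a proper prefix of any other stored word.
Those words: "asseaaesa", "asseswsw", "assewa", "assewss", "ssaaeassa", "ssaaw", "ssawawaae", "ssawswsse", "wwsaeaeewwa", "wwsese", "wwsse", "wwsssewee"
Leaf count: 12

12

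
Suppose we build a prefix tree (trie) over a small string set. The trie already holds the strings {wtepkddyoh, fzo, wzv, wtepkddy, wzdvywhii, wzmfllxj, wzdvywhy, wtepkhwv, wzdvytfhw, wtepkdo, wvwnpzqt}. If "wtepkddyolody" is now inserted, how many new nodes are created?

Walking "wtepkddyolody" from the root, the first 9 characters ("wtepkddyo") follow existing edges; "l" is the first miss.
Each of the 4 remaining characters creates one node.

4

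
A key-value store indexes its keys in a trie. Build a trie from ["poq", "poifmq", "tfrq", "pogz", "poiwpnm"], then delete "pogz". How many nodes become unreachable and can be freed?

After clearing the end-marker at "pogz", prune upward until reaching a node still needed by another word.
The suffix "gz" (2 nodes) is used only by "pogz"; the node for "po" still has the child "q", so pruning stops there.
Nodes removed: 2

2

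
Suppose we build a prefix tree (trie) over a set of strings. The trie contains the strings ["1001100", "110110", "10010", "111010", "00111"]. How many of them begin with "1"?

4

Walk to "1"; the words in its subtree are exactly those with that prefix.
Words under "1": 10010, 1001100, 110110, 111010
Count: 4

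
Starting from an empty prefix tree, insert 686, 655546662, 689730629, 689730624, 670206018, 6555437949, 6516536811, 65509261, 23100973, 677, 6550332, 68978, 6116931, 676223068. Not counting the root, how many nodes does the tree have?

71

Trace insertions, counting only characters that open a new branch:
  "686" → 3 new (6, 8, 6)
  "655546662" → prefix "6" already present; 8 new (5, 5, 5, 4, 6, 6, 6, 2)
  "689730629" → prefix "68" already present; 7 new (9, 7, 3, 0, 6, 2, 9)
  "689730624" → prefix "68973062" already present; 1 new (4)
  "670206018" → prefix "6" already present; 8 new (7, 0, 2, 0, 6, 0, 1, 8)
  "6555437949" → prefix "65554" already present; 5 new (3, 7, 9, 4, 9)
  "6516536811" → prefix "65" already present; 8 new (1, 6, 5, 3, 6, 8, 1, 1)
  "65509261" → prefix "655" already present; 5 new (0, 9, 2, 6, 1)
  "23100973" → 8 new (2, 3, 1, 0, 0, 9, 7, 3)
  "677" → prefix "67" already present; 1 new (7)
  "6550332" → prefix "6550" already present; 3 new (3, 3, 2)
  "68978" → prefix "6897" already present; 1 new (8)
  "6116931" → prefix "6" already present; 6 new (1, 1, 6, 9, 3, 1)
  "676223068" → prefix "67" already present; 7 new (6, 2, 2, 3, 0, 6, 8)
Total nodes = 3 + 8 + 7 + 1 + 8 + 5 + 8 + 5 + 8 + 1 + 3 + 1 + 6 + 7 = 71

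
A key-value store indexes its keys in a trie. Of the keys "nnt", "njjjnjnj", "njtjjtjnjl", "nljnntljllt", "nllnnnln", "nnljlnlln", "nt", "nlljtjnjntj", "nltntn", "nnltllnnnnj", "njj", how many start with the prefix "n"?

Walk to "n"; the words in its subtree are exactly those with that prefix.
Words under "n": njj, njjjnjnj, njtjjtjnjl, nljnntljllt, nlljtjnjntj, nllnnnln, nltntn, nnljlnlln, nnltllnnnnj, nnt, nt
Count: 11

11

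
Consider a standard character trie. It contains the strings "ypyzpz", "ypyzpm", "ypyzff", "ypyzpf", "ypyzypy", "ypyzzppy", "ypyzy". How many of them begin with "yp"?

Traverse to the node for "yp", then collect every word in that subtree.
Words under "yp": ypyzff, ypyzpf, ypyzpm, ypyzpz, ypyzy, ypyzypy, ypyzzppy
Count: 7

7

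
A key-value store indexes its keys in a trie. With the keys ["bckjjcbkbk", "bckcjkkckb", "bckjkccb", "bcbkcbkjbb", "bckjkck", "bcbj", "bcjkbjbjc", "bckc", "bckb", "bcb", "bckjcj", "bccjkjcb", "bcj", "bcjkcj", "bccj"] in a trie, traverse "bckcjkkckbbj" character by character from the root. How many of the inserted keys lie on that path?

2

Check each prefix of "bckcjkkckbbj" against the stored set — each match is an end-marker on the path.
Prefixes of the query that are stored words: "bckc", "bckcjkkckb"
Count: 2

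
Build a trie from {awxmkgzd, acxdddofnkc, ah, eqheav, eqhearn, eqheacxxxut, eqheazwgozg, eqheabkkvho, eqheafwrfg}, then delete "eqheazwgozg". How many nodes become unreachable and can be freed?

Walk "eqheazwgozg" from the leaf back toward the root, removing each node that no remaining word uses.
The suffix "zwgozg" (6 nodes) is used only by "eqheazwgozg"; the node for "eqhea" still has the child "v", so pruning stops there.
Nodes removed: 6

6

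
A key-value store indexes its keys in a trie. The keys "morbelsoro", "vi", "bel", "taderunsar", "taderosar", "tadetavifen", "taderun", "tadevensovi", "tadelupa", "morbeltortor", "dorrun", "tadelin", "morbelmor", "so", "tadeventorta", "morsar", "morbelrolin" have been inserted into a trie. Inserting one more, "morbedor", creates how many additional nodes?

3

Walking "morbedor" from the root, the first 5 characters ("morbe") follow existing edges; "d" is the first miss.
New nodes needed: |"morbedor"| − 5 = 8 − 5 = 3.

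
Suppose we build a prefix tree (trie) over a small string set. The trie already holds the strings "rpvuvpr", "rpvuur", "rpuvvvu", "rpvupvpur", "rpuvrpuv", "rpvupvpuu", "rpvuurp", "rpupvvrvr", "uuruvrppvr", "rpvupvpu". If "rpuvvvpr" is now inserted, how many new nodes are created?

2

Walking "rpuvvvpr" from the root, the first 6 characters ("rpuvvv") follow existing edges; "p" is the first miss.
So 8 − 6 = 2 new nodes.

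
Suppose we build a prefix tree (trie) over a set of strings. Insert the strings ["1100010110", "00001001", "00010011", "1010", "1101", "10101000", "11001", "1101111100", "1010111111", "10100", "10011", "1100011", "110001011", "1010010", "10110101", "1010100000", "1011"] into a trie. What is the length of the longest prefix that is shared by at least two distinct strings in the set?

The deepest shared node is where two words last agree before diverging.
e.g. "110001011" and "1100010110" share the prefix "110001011" of length 9; no pair shares a longer one.
Longest shared-prefix length: 9

9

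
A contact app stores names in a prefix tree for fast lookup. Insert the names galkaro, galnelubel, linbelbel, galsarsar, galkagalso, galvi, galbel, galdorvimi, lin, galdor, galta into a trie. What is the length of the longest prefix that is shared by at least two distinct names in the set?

Look for the deepest trie node that still has at least two words in its subtree.
"galdor" and "galdorvimi" agree on "galdor" (6 characters) before diverging; nothing deeper is shared.
Longest shared-prefix length: 6

6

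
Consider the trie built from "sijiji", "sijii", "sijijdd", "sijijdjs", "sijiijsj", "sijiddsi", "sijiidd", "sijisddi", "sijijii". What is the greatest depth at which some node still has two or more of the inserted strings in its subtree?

6

Equivalently: take the maximum, over all pairs, of their longest common prefix length.
"sijijdd" and "sijijdjs" agree on "sijijd" (6 characters) before diverging; nothing deeper is shared.
Longest shared-prefix length: 6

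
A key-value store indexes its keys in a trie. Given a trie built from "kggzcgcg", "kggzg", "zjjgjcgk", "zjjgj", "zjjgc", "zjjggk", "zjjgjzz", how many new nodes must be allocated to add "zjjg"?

0

"zjjg" is already a full path in the trie; only an end-marker is added.
No new nodes are needed: 0.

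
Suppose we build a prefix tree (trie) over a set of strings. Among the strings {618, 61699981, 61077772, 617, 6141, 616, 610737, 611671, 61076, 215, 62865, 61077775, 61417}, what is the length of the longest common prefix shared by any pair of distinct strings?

7

Look for the deepest trie node that still has at least two words in its subtree.
"61077772" and "61077775" agree on "6107777" (7 characters) before diverging; nothing deeper is shared.
Longest shared-prefix length: 7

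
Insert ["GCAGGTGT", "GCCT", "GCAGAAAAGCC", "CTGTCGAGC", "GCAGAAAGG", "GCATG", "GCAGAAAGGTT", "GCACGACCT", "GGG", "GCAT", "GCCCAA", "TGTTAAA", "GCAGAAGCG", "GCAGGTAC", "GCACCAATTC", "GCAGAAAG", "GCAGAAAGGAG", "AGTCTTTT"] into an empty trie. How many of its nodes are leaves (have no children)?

15

A leaf is a node with no children — equivalently, the end of a word that is not a proper prefix of any other stored word.
Those words: "AGTCTTTT", "CTGTCGAGC", "GCACCAATTC", "GCACGACCT", "GCAGAAAAGCC", "GCAGAAAGGAG", "GCAGAAAGGTT", "GCAGAAGCG", "GCAGGTAC", "GCAGGTGT", "GCATG", "GCCCAA", "GCCT", "GGG", "TGTTAAA"
Leaf count: 15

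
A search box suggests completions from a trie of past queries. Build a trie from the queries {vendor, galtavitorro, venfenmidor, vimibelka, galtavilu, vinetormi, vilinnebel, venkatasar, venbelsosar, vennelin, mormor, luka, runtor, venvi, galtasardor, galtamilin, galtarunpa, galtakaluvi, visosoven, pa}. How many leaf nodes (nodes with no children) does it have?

20

A leaf is a node with no children — equivalently, the end of a word that is not a proper prefix of any other stored word.
Those words: "galtakaluvi", "galtamilin", "galtarunpa", "galtasardor", "galtavilu", "galtavitorro", "luka", "mormor", "pa", "runtor", "venbelsosar", "vendor", "venfenmidor", "venkatasar", "vennelin", "venvi", "vilinnebel", "vimibelka", "vinetormi", "visosoven"
Leaf count: 20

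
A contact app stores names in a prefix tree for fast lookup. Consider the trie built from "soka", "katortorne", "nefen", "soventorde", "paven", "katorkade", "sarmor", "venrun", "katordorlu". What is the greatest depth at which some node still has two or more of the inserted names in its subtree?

5

Look for the deepest trie node that still has at least two words in its subtree.
e.g. "katordorlu" and "katorkade" share the prefix "kator" of length 5; no pair shares a longer one.
Longest shared-prefix length: 5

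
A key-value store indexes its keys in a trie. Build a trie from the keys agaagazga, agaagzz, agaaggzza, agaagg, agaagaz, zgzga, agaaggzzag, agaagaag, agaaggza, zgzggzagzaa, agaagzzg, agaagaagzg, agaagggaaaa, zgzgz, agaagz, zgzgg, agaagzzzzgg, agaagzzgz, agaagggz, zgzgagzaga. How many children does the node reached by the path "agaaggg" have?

Walk "agaaggg" from the root, arriving at one node.
Characters that immediately follow "agaaggg" among the stored strings: {a, z}.
That node has 2 child edges.

2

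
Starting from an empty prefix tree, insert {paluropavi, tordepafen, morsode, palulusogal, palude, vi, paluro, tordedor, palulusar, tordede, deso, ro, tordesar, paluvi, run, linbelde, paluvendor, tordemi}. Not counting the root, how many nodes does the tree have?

72

Insert word by word; a character creates a node only if that edge doesn't already exist:
  "paluropavi" → 10 new (p, a, l, u, r, o, p, a, v, i)
  "tordepafen" → 10 new (t, o, r, d, e, p, a, f, e, n)
  "morsode" → 7 new (m, o, r, s, o, d, e)
  "palulusogal" → prefix "palu" already present; 7 new (l, u, s, o, g, a, l)
  "palude" → prefix "palu" already present; 2 new (d, e)
  "vi" → 2 new (v, i)
  "paluro" → prefix "paluro" already present; 0 new (none)
  "tordedor" → prefix "torde" already present; 3 new (d, o, r)
  "palulusar" → prefix "palulus" already present; 2 new (a, r)
  "tordede" → prefix "torded" already present; 1 new (e)
  "deso" → 4 new (d, e, s, o)
  "ro" → 2 new (r, o)
  "tordesar" → prefix "torde" already present; 3 new (s, a, r)
  "paluvi" → prefix "palu" already present; 2 new (v, i)
  "run" → prefix "r" already present; 2 new (u, n)
  "linbelde" → 8 new (l, i, n, b, e, l, d, e)
  "paluvendor" → prefix "paluv" already present; 5 new (e, n, d, o, r)
  "tordemi" → prefix "torde" already present; 2 new (m, i)
Total nodes = 10 + 10 + 7 + 7 + 2 + 2 + 0 + 3 + 2 + 1 + 4 + 2 + 3 + 2 + 2 + 8 + 5 + 2 = 72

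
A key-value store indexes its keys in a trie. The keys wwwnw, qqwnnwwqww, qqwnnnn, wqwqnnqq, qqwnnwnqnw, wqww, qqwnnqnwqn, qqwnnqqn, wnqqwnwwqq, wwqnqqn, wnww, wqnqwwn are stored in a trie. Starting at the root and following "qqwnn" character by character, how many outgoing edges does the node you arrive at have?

3

The children of the "qqwnn" node are the distinct next characters among strings starting with "qqwnn".
Distinct next characters after "qqwnn": n, q, w.
That node has 3 child edges.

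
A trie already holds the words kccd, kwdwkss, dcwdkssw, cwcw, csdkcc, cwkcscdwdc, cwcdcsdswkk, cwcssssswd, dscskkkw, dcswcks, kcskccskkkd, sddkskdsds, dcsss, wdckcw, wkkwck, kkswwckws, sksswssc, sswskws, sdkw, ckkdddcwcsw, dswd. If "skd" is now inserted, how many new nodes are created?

1

The longest prefix of "skd" already in the trie is "sk" (length 2).
So 3 − 2 = 1 new nodes.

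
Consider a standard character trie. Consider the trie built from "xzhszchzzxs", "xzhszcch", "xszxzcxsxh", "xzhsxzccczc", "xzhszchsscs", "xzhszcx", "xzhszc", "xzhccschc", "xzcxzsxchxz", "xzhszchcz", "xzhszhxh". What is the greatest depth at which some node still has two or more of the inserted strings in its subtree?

7

Equivalently: take the maximum, over all pairs, of their longest common prefix length.
"xzhszchcz" and "xzhszchsscs" agree on "xzhszch" (7 characters) before diverging; nothing deeper is shared.
Longest shared-prefix length: 7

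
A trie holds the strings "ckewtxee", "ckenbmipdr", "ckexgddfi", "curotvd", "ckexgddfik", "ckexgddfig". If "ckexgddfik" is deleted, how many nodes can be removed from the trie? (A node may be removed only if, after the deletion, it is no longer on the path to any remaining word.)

A node on "ckexgddfik"'s path can go only if nothing else ends at it or branches off below it.
The suffix "k" (1 node) is used only by "ckexgddfik"; the node for "ckexgddfi" still has the child "g", so pruning stops there.
Nodes removed: 1

1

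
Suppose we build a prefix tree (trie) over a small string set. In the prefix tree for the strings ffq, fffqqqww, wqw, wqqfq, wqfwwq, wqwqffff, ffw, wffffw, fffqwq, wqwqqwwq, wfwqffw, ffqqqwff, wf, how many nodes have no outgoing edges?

10

Leaves are exactly the stored words that no other stored word extends.
Those words: "fffqqqww", "fffqwq", "ffqqqwff", "ffw", "wffffw", "wfwqffw", "wqfwwq", "wqqfq", "wqwqffff", "wqwqqwwq"
Leaf count: 10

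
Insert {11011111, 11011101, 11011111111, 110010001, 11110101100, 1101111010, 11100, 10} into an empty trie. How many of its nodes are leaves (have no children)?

7

A leaf is a node with no children — equivalently, the end of a word that is not a proper prefix of any other stored word.
Those words: "10", "110010001", "11011101", "1101111010", "11011111111", "11100", "11110101100"
Leaf count: 7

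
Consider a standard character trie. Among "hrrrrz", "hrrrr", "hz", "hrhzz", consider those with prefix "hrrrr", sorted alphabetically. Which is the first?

hrrrr

Words with prefix "hrrrr", in lexicographic order: "hrrrr", "hrrrrz"
Position 1: hrrrr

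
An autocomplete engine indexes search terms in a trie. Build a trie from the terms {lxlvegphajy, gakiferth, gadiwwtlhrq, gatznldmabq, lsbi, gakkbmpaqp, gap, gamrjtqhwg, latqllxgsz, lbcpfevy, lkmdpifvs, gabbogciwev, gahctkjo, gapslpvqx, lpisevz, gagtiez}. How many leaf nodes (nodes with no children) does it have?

15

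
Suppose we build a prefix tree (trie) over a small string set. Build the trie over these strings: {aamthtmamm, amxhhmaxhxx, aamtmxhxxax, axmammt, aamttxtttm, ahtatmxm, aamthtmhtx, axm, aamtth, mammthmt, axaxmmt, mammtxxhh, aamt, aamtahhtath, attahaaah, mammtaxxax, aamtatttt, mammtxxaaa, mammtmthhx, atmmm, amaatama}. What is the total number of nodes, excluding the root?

Insert word by word; a character creates a node only if that edge doesn't already exist:
  "aamthtmamm" → 10 new (a, a, m, t, h, t, m, a, m, m)
  "amxhhmaxhxx" → prefix "a" already present; 10 new (m, x, h, h, m, a, x, h, x, x)
  "aamtmxhxxax" → prefix "aamt" already present; 7 new (m, x, h, x, x, a, x)
  "axmammt" → prefix "a" already present; 6 new (x, m, a, m, m, t)
  "aamttxtttm" → prefix "aamt" already present; 6 new (t, x, t, t, t, m)
  "ahtatmxm" → prefix "a" already present; 7 new (h, t, a, t, m, x, m)
  "aamthtmhtx" → prefix "aamthtm" already present; 3 new (h, t, x)
  "axm" → prefix "axm" already present; 0 new (none)
  "aamtth" → prefix "aamtt" already present; 1 new (h)
  "mammthmt" → 8 new (m, a, m, m, t, h, m, t)
  "axaxmmt" → prefix "ax" already present; 5 new (a, x, m, m, t)
  "mammtxxhh" → prefix "mammt" already present; 4 new (x, x, h, h)
  "aamt" → prefix "aamt" already present; 0 new (none)
  "aamtahhtath" → prefix "aamt" already present; 7 new (a, h, h, t, a, t, h)
  "attahaaah" → prefix "a" already present; 8 new (t, t, a, h, a, a, a, h)
  "mammtaxxax" → prefix "mammt" already present; 5 new (a, x, x, a, x)
  "aamtatttt" → prefix "aamta" already present; 4 new (t, t, t, t)
  "mammtxxaaa" → prefix "mammtxx" already present; 3 new (a, a, a)
  "mammtmthhx" → prefix "mammt" already present; 5 new (m, t, h, h, x)
  "atmmm" → prefix "at" already present; 3 new (m, m, m)
  "amaatama" → prefix "am" already present; 6 new (a, a, t, a, m, a)
Total nodes = 10 + 10 + 7 + 6 + 6 + 7 + 3 + 0 + 1 + 8 + 5 + 4 + 0 + 7 + 8 + 5 + 4 + 3 + 5 + 3 + 6 = 108

108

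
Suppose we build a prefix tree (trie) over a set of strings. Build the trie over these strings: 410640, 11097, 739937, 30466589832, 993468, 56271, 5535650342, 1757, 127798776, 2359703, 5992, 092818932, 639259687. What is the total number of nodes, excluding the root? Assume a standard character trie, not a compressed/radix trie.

Insert word by word; a character creates a node only if that edge doesn't already exist:
  "410640" → 6 new (4, 1, 0, 6, 4, 0)
  "11097" → 5 new (1, 1, 0, 9, 7)
  "739937" → 6 new (7, 3, 9, 9, 3, 7)
  "30466589832" → 11 new (3, 0, 4, 6, 6, 5, 8, 9, 8, 3, 2)
  "993468" → 6 new (9, 9, 3, 4, 6, 8)
  "56271" → 5 new (5, 6, 2, 7, 1)
  "5535650342" → prefix "5" already present; 9 new (5, 3, 5, 6, 5, 0, 3, 4, 2)
  "1757" → prefix "1" already present; 3 new (7, 5, 7)
  "127798776" → prefix "1" already present; 8 new (2, 7, 7, 9, 8, 7, 7, 6)
  "2359703" → 7 new (2, 3, 5, 9, 7, 0, 3)
  "5992" → prefix "5" already present; 3 new (9, 9, 2)
  "092818932" → 9 new (0, 9, 2, 8, 1, 8, 9, 3, 2)
  "639259687" → 9 new (6, 3, 9, 2, 5, 9, 6, 8, 7)
Total nodes = 6 + 5 + 6 + 11 + 6 + 5 + 9 + 3 + 8 + 7 + 3 + 9 + 9 = 87

87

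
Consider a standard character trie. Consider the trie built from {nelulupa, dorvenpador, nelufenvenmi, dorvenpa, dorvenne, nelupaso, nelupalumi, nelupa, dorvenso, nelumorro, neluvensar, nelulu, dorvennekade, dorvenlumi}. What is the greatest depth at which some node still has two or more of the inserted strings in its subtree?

8

Equivalently: take the maximum, over all pairs, of their longest common prefix length.
"dorvenne" and "dorvennekade" agree on "dorvenne" (8 characters) before diverging; nothing deeper is shared.
Longest shared-prefix length: 8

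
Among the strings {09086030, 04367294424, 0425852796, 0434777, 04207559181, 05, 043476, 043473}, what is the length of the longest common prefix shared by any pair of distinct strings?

Look for the deepest trie node that still has at least two words in its subtree.
"043473" and "043476" agree on "04347" (5 characters) before diverging; nothing deeper is shared.
Longest shared-prefix length: 5

5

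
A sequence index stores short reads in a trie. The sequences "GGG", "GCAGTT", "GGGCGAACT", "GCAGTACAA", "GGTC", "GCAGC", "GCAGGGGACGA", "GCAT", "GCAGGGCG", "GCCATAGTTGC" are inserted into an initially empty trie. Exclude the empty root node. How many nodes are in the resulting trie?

Count nodes per top-level branch (shared prefixes stored once):
  'G'-branch (GCAGC, GCAGGGCG, GCAGGGGACGA, GCAGTACAA, GCAGTT, GCAT, GCCATAGTTGC, GGG, GGGCGAACT, GGTC): 40 nodes
Sum: 40

40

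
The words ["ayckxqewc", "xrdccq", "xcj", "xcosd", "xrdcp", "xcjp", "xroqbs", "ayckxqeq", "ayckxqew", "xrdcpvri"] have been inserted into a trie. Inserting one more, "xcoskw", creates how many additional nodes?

The longest prefix of "xcoskw" already in the trie is "xcos" (length 4).
So 6 − 4 = 2 new nodes.

2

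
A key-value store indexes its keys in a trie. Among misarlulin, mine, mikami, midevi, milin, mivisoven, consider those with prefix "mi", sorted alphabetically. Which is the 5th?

misarlulin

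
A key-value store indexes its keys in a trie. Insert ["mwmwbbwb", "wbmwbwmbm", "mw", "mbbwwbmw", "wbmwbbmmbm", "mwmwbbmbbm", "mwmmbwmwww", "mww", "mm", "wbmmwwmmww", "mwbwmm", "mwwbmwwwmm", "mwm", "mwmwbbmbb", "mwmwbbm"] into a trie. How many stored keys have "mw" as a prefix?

10

Filter for entries beginning with "mw":
Words under "mw": mw, mwbwmm, mwm, mwmmbwmwww, mwmwbbm, mwmwbbmbb, mwmwbbmbbm, mwmwbbwb, mww, mwwbmwwwmm
Count: 10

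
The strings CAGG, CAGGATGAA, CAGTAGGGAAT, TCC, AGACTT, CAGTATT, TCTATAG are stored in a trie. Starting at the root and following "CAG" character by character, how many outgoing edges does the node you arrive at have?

Follow the path "CAG" to its node, then look at its outgoing edges.
Characters that immediately follow "CAG" among the stored strings: {G, T}.
That node has 2 child edges.

2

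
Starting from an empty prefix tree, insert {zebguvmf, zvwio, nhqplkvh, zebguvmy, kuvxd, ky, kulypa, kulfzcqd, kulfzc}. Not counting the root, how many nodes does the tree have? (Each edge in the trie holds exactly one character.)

36

Insert word by word; a character creates a node only if that edge doesn't already exist:
  "zebguvmf" → 8 new (z, e, b, g, u, v, m, f)
  "zvwio" → prefix "z" already present; 4 new (v, w, i, o)
  "nhqplkvh" → 8 new (n, h, q, p, l, k, v, h)
  "zebguvmy" → prefix "zebguvm" already present; 1 new (y)
  "kuvxd" → 5 new (k, u, v, x, d)
  "ky" → prefix "k" already present; 1 new (y)
  "kulypa" → prefix "ku" already present; 4 new (l, y, p, a)
  "kulfzcqd" → prefix "kul" already present; 5 new (f, z, c, q, d)
  "kulfzc" → prefix "kulfzc" already present; 0 new (none)
Total nodes = 8 + 4 + 8 + 1 + 5 + 1 + 4 + 5 + 0 = 36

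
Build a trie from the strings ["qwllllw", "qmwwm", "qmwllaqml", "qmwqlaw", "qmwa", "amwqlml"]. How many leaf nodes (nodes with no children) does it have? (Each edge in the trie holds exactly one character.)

6

A leaf is a node with no children — equivalently, the end of a word that is not a proper prefix of any other stored word.
Those words: "amwqlml", "qmwa", "qmwllaqml", "qmwqlaw", "qmwwm", "qwllllw"
Leaf count: 6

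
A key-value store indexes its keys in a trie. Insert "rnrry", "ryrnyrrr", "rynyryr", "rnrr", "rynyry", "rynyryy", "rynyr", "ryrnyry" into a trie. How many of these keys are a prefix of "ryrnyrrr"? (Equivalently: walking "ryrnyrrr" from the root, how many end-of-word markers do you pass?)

Traverse "ryrnyrrr" character by character; count nodes along the way that are marked as word ends.
Prefixes of the query that are stored words: "ryrnyrrr"
Count: 1

1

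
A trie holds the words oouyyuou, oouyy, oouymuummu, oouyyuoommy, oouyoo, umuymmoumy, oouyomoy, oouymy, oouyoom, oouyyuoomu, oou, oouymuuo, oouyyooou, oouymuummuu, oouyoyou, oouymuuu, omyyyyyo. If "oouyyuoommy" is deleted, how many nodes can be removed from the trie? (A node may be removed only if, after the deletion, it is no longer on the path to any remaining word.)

After clearing the end-marker at "oouyyuoommy", prune upward until reaching a node still needed by another word.
The suffix "my" (2 nodes) is used only by "oouyyuoommy"; the node for "oouyyuoom" still has the child "u", so pruning stops there.
Nodes removed: 2

2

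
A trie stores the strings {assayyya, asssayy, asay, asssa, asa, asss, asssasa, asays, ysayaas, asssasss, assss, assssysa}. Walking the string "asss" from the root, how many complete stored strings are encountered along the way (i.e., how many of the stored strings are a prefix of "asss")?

Check each prefix of "asss" against the stored set — each match is an end-marker on the path.
Prefixes of the query that are stored words: "asss"
Count: 1

1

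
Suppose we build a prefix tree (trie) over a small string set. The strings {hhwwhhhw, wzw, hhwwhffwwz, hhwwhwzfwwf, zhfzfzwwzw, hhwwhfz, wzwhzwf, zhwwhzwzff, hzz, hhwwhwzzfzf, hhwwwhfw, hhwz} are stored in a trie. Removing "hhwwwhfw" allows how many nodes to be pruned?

Walk "hhwwwhfw" from the leaf back toward the root, removing each node that no remaining word uses.
The suffix "whfw" (4 nodes) is used only by "hhwwwhfw"; the node for "hhww" still has the child "h", so pruning stops there.
Nodes removed: 4

4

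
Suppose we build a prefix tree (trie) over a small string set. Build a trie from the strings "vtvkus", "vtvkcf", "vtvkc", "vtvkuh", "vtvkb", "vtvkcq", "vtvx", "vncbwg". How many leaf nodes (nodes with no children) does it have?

7

A leaf is a node with no children — equivalently, the end of a word that is not a proper prefix of any other stored word.
Those words: "vncbwg", "vtvkb", "vtvkcf", "vtvkcq", "vtvkuh", "vtvkus", "vtvx"
Leaf count: 7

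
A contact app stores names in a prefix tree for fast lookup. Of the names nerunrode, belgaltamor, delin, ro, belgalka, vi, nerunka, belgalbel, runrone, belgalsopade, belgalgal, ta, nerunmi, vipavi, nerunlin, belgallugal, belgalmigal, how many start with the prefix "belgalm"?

1

Filter for entries beginning with "belgalm":
Words under "belgalm": belgalmigal
Count: 1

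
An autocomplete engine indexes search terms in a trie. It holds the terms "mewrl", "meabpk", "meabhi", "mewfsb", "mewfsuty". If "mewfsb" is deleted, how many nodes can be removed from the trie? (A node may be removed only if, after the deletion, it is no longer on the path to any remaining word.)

1

A node on "mewfsb"'s path can go only if nothing else ends at it or branches off below it.
The suffix "b" (1 node) is used only by "mewfsb"; the node for "mewfs" still has the child "u", so pruning stops there.
Nodes removed: 1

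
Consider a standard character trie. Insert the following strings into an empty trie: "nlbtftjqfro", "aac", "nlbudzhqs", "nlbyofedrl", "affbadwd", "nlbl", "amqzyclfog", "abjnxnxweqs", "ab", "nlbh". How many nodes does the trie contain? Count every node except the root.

For each word, the new-node count is its length minus the longest prefix already in the trie:
  "nlbtftjqfro" → 11 new (n, l, b, t, f, t, j, q, f, r, o)
  "aac" → 3 new (a, a, c)
  "nlbudzhqs" → prefix "nlb" already present; 6 new (u, d, z, h, q, s)
  "nlbyofedrl" → prefix "nlb" already present; 7 new (y, o, f, e, d, r, l)
  "affbadwd" → prefix "a" already present; 7 new (f, f, b, a, d, w, d)
  "nlbl" → prefix "nlb" already present; 1 new (l)
  "amqzyclfog" → prefix "a" already present; 9 new (m, q, z, y, c, l, f, o, g)
  "abjnxnxweqs" → prefix "a" already present; 10 new (b, j, n, x, n, x, w, e, q, s)
  "ab" → prefix "ab" already present; 0 new (none)
  "nlbh" → prefix "nlb" already present; 1 new (h)
Total nodes = 11 + 3 + 6 + 7 + 7 + 1 + 9 + 10 + 0 + 1 = 55

55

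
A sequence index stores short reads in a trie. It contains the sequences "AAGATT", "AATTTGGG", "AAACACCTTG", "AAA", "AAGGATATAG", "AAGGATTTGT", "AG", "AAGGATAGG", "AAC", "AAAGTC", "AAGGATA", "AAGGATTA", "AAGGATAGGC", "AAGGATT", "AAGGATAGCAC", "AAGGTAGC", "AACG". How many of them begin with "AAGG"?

Filter for entries beginning with "AAGG":
Words under "AAGG": AAGGATA, AAGGATAGCAC, AAGGATAGG, AAGGATAGGC, AAGGATATAG, AAGGATT, AAGGATTA, AAGGATTTGT, AAGGTAGC
Count: 9

9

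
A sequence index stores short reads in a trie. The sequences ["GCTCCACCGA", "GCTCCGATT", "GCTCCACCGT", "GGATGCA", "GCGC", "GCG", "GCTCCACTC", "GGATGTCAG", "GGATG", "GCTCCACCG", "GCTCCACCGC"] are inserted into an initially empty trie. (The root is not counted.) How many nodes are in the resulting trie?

30

Trie structure (* marks end of a word):
(root)
└─ G
   ├─ C
   │  ├─ G *
   │  │  └─ C *
   │  └─ T
   │     └─ C
   │        └─ C
   │           ├─ A
   │           │  └─ C
   │           │     ├─ C
   │           │     │  └─ G *
   │           │     │     ├─ A *
   │           │     │     ├─ C *
   │           │     │     └─ T *
   │           │     └─ T
   │           │        └─ C *
   │           └─ G
   │              └─ A
   │                 └─ T
   │                    └─ T *
   └─ G
      └─ A
         └─ T
            └─ G *
               ├─ C
               │  └─ A *
               └─ T
                  └─ C
                     └─ A
                        └─ G *
Counting every labelled node above: 30.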